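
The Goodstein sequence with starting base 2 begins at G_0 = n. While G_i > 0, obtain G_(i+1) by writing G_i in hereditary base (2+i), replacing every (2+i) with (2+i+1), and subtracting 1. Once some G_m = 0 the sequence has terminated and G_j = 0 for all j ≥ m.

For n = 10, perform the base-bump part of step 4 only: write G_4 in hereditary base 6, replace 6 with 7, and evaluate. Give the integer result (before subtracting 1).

(0) 10|_2 = 2^(2 + 1) + 2 ↦ 3^(3 + 1) + 3|_3 = 84 ⇒ 83
(1) 83|_3 = 3^(3 + 1) + 2 ↦ 4^(4 + 1) + 2|_4 = 1026 ⇒ 1025
(2) 1025|_4 = 4^(4 + 1) + 1 ↦ 5^(5 + 1) + 1|_5 = 15626 ⇒ 15625
(3) 15625|_5 = 5^(5 + 1) ↦ 6^(6 + 1)|_6 = 279936 ⇒ 279935

4215755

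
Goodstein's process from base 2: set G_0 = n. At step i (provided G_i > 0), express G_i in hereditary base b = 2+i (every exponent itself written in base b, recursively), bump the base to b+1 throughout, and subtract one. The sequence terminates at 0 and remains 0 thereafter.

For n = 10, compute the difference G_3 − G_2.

14600

base 2: 10 = 2^(2 + 1) + 2; at 3: 3^(3 + 1) + 3 = 84; next = 83
base 3: 83 = 3^(3 + 1) + 2; at 4: 4^(4 + 1) + 2 = 1026; next = 1025
base 4: 1025 = 4^(4 + 1) + 1; at 5: 5^(5 + 1) + 1 = 15626; next = 15625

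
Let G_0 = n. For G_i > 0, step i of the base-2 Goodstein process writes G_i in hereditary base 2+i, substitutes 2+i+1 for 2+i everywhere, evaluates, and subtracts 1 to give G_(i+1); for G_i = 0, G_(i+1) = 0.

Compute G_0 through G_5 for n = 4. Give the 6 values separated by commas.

[0] 4 ≡ 2^2 (base 2). Lift 3: 27. −1: 26.
[1] 26 ≡ 2·3^2 + 2·3 + 2 (base 3). Lift 4: 42. −1: 41.
[2] 41 ≡ 2·4^2 + 2·4 + 1 (base 4). Lift 5: 61. −1: 60.
[3] 60 ≡ 2·5^2 + 2·5 (base 5). Lift 6: 84. −1: 83.
[4] 83 ≡ 2·6^2 + 6 + 5 (base 6). Lift 7: 110. −1: 109.

4, 26, 41, 60, 83, 109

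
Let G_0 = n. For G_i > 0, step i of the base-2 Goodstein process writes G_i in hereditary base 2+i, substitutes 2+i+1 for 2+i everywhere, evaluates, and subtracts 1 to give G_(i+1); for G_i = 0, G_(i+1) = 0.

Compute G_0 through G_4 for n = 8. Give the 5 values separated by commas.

8, 80, 553, 6310, 93395

8 —HB2→ 2^(2 + 1) —bump→ 3^(3 + 1) = 81 —(−1)→ 80
80 —HB3→ 2·3^3 + 2·3^2 + 2·3 + 2 —bump→ 2·4^4 + 2·4^2 + 2·4 + 2 = 554 —(−1)→ 553
553 —HB4→ 2·4^4 + 2·4^2 + 2·4 + 1 —bump→ 2·5^5 + 2·5^2 + 2·5 + 1 = 6311 —(−1)→ 6310
6310 —HB5→ 2·5^5 + 2·5^2 + 2·5 —bump→ 2·6^6 + 2·6^2 + 2·6 = 93396 —(−1)→ 93395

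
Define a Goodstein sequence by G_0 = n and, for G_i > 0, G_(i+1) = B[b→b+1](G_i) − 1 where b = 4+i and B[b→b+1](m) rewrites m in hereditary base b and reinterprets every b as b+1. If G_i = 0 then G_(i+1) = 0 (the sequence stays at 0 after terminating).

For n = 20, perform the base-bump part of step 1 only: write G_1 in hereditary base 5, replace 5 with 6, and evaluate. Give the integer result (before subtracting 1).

i=0: 20 = 4^2 + 4 (b=4); 4→5: 5^2 + 5 = 30; 30−1 = 29
i=1: 29 = 5^2 + 4 (b=5); 5→6: 6^2 + 4 = 40; 40−1 = 39

40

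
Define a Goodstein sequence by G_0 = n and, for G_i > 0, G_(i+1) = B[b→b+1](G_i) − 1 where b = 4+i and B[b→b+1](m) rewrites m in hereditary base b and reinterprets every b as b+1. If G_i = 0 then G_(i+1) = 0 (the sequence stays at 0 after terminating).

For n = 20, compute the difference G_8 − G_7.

8

G_0=20  [base 4] 4^2 + 4  →[4↦5]→  5^2 + 5 = 30  −1 ⇒ G_1=29
G_1=29  [base 5] 5^2 + 4  →[5↦6]→  6^2 + 4 = 40  −1 ⇒ G_2=39
G_2=39  [base 6] 6^2 + 3  →[6↦7]→  7^2 + 3 = 52  −1 ⇒ G_3=51
G_3=51  [base 7] 7^2 + 2  →[7↦8]→  8^2 + 2 = 66  −1 ⇒ G_4=65
G_4=65  [base 8] 8^2 + 1  →[8↦9]→  9^2 + 1 = 82  −1 ⇒ G_5=81
G_5=81  [base 9] 9^2  →[9↦10]→  10^2 = 100  −1 ⇒ G_6=99
G_6=99  [base 10] 9·10 + 9  →[10↦11]→  9·11 + 9 = 108  −1 ⇒ G_7=107
G_7=107  [base 11] 9·11 + 8  →[11↦12]→  9·12 + 8 = 116  −1 ⇒ G_8=115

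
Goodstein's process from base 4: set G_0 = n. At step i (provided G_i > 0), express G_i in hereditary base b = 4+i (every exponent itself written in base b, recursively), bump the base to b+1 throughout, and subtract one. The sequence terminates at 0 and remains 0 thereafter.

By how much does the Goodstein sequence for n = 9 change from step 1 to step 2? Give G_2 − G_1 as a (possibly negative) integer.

1

9 —HB4→ 2·4 + 1 —bump→ 2·5 + 1 = 11 —(−1)→ 10
10 —HB5→ 2·5 —bump→ 2·6 = 12 —(−1)→ 11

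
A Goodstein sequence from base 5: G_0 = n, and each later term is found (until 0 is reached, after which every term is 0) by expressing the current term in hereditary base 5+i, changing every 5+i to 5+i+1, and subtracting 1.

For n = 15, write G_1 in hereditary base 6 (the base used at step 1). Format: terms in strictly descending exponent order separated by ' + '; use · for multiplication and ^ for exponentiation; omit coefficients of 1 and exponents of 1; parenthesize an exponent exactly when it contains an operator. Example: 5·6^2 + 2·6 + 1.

G_0 = 15. HB_5(15) = 3·5. Bump = 18. G_1 = 17.
G_1 = 17. HB_6(17) = 2·6 + 5. Bump = 19. G_2 = 18.

2·6 + 5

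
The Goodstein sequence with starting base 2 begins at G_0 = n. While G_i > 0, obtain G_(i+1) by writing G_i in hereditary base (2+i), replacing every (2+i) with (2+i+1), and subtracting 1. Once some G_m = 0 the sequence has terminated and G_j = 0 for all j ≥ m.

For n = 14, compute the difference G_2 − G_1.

1171

[0] 14 ≡ 2^(2 + 1) + 2^2 + 2 (base 2). Lift 3: 111. −1: 110.
[1] 110 ≡ 3^(3 + 1) + 3^3 + 2 (base 3). Lift 4: 1282. −1: 1281.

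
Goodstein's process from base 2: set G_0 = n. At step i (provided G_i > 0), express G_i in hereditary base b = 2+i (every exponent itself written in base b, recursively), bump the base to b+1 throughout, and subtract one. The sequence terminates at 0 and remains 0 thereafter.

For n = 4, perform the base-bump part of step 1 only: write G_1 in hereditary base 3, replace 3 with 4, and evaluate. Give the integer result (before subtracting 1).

G_0 = 4. HB_2(4) = 2^2. Bump = 27. G_1 = 26.
G_1 = 26. HB_3(26) = 2·3^2 + 2·3 + 2. Bump = 42. G_2 = 41.

42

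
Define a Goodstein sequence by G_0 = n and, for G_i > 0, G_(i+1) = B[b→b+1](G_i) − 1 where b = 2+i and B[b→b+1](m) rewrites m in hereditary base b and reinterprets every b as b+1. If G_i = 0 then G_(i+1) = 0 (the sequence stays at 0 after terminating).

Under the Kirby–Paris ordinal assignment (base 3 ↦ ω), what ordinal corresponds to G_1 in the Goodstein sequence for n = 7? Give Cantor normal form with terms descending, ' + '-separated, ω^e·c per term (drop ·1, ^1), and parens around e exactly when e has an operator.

ω^ω + ω

7 —HB2→ 2^2 + 2 + 1 —bump→ 3^3 + 3 + 1 = 31 —(−1)→ 30
30 —HB3→ 3^3 + 3 —bump→ 4^4 + 4 = 260 —(−1)→ 259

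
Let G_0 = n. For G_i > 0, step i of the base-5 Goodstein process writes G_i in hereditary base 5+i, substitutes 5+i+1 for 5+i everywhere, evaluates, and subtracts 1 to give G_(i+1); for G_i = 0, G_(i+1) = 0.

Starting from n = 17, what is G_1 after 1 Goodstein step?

19

G_0=17  [base 5] 3·5 + 2  →[5↦6]→  3·6 + 2 = 20  −1 ⇒ G_1=19
G_1=19  [base 6] 3·6 + 1  →[6↦7]→  3·7 + 1 = 22  −1 ⇒ G_2=21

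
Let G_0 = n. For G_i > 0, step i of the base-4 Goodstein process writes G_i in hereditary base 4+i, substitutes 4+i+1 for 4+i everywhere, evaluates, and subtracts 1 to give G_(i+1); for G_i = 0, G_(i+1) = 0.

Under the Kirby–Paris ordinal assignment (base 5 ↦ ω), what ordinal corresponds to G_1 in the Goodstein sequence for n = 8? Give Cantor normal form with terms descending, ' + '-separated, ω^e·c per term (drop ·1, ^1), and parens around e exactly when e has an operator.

ω + 4

G_0=8  [base 4] 2·4  →[4↦5]→  2·5 = 10  −1 ⇒ G_1=9
G_1=9  [base 5] 5 + 4  →[5↦6]→  6 + 4 = 10  −1 ⇒ G_2=9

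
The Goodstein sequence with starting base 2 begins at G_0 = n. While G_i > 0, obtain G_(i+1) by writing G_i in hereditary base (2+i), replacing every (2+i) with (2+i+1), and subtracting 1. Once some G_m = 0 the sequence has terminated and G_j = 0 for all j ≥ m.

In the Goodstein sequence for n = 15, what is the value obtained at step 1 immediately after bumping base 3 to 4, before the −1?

G_0 = 15. HB_2(15) = 2^(2 + 1) + 2^2 + 2 + 1. Bump = 112. G_1 = 111.
G_1 = 111. HB_3(111) = 3^(3 + 1) + 3^3 + 3. Bump = 1284. G_2 = 1283.

1284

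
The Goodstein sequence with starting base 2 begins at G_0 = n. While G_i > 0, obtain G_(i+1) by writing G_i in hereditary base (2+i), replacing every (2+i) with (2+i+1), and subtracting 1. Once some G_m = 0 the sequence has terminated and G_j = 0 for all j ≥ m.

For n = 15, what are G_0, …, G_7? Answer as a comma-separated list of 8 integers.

base 2: 15 = 2^(2 + 1) + 2^2 + 2 + 1; at 3: 3^(3 + 1) + 3^3 + 3 + 1 = 112; next = 111
base 3: 111 = 3^(3 + 1) + 3^3 + 3; at 4: 4^(4 + 1) + 4^4 + 4 = 1284; next = 1283
base 4: 1283 = 4^(4 + 1) + 4^4 + 3; at 5: 5^(5 + 1) + 5^5 + 3 = 18753; next = 18752
base 5: 18752 = 5^(5 + 1) + 5^5 + 2; at 6: 6^(6 + 1) + 6^6 + 2 = 326594; next = 326593
base 6: 326593 = 6^(6 + 1) + 6^6 + 1; at 7: 7^(7 + 1) + 7^7 + 1 = 6588345; next = 6588344
base 7: 6588344 = 7^(7 + 1) + 7^7; at 8: 8^(8 + 1) + 8^8 = 150994944; next = 150994943
base 8: 150994943 = 8^(8 + 1) + 7·8^7 + 7·8^6 + 7·8^5 + 7·8^4 + 7·8^3 + 7·8^2 + 7·8 + 7; at 9: 9^(9 + 1) + 7·9^7 + 7·9^6 + 7·9^5 + 7·9^4 + 7·9^3 + 7·9^2 + 7·9 + 7 = 3524450281; next = 3524450280

15, 111, 1283, 18752, 326593, 6588344, 150994943, 3524450280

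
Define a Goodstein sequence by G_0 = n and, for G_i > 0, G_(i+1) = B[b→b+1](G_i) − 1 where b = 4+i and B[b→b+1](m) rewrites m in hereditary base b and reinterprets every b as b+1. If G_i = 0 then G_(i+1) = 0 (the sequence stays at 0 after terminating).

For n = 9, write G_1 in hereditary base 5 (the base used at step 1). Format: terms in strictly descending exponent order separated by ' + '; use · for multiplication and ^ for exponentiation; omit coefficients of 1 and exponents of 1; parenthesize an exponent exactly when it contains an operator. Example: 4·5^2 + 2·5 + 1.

base 4: 9 = 2·4 + 1; at 5: 2·5 + 1 = 11; next = 10
base 5: 10 = 2·5; at 6: 2·6 = 12; next = 11

2·5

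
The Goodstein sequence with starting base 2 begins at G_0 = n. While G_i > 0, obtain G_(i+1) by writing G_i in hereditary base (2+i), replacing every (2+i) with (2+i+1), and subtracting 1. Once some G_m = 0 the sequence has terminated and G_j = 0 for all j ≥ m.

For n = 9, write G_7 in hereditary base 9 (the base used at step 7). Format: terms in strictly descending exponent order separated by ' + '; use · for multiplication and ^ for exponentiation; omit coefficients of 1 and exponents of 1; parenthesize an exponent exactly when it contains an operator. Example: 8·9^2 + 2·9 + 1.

9 —HB2→ 2^(2 + 1) + 1 —bump→ 3^(3 + 1) + 1 = 82 —(−1)→ 81
81 —HB3→ 3^(3 + 1) —bump→ 4^(4 + 1) = 1024 —(−1)→ 1023
1023 —HB4→ 3·4^4 + 3·4^3 + 3·4^2 + 3·4 + 3 —bump→ 3·5^5 + 3·5^3 + 3·5^2 + 3·5 + 3 = 9843 —(−1)→ 9842
9842 —HB5→ 3·5^5 + 3·5^3 + 3·5^2 + 3·5 + 2 —bump→ 3·6^6 + 3·6^3 + 3·6^2 + 3·6 + 2 = 140744 —(−1)→ 140743
140743 —HB6→ 3·6^6 + 3·6^3 + 3·6^2 + 3·6 + 1 —bump→ 3·7^7 + 3·7^3 + 3·7^2 + 3·7 + 1 = 2471827 —(−1)→ 2471826
2471826 —HB7→ 3·7^7 + 3·7^3 + 3·7^2 + 3·7 —bump→ 3·8^8 + 3·8^3 + 3·8^2 + 3·8 = 50333400 —(−1)→ 50333399
50333399 —HB8→ 3·8^8 + 3·8^3 + 3·8^2 + 2·8 + 7 —bump→ 3·9^9 + 3·9^3 + 3·9^2 + 2·9 + 7 = 1162263922 —(−1)→ 1162263921

3·9^9 + 3·9^3 + 3·9^2 + 2·9 + 6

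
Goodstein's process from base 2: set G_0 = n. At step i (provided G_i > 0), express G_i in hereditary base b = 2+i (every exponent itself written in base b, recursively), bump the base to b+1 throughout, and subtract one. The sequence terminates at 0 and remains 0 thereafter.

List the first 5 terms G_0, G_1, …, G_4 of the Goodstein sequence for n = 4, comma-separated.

4, 26, 41, 60, 83

(0) 4|_2 = 2^2 ↦ 3^3|_3 = 27 ⇒ 26
(1) 26|_3 = 2·3^2 + 2·3 + 2 ↦ 2·4^2 + 2·4 + 2|_4 = 42 ⇒ 41
(2) 41|_4 = 2·4^2 + 2·4 + 1 ↦ 2·5^2 + 2·5 + 1|_5 = 61 ⇒ 60
(3) 60|_5 = 2·5^2 + 2·5 ↦ 2·6^2 + 2·6|_6 = 84 ⇒ 83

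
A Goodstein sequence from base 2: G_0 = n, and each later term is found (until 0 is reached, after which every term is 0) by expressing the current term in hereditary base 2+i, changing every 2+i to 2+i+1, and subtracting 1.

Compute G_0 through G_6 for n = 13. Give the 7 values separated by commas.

13, 108, 1279, 16092, 280711, 5765998, 134219479

G_0=13  [base 2] 2^(2 + 1) + 2^2 + 1  →[2↦3]→  3^(3 + 1) + 3^3 + 1 = 109  −1 ⇒ G_1=108
G_1=108  [base 3] 3^(3 + 1) + 3^3  →[3↦4]→  4^(4 + 1) + 4^4 = 1280  −1 ⇒ G_2=1279
G_2=1279  [base 4] 4^(4 + 1) + 3·4^3 + 3·4^2 + 3·4 + 3  →[4↦5]→  5^(5 + 1) + 3·5^3 + 3·5^2 + 3·5 + 3 = 16093  −1 ⇒ G_3=16092
G_3=16092  [base 5] 5^(5 + 1) + 3·5^3 + 3·5^2 + 3·5 + 2  →[5↦6]→  6^(6 + 1) + 3·6^3 + 3·6^2 + 3·6 + 2 = 280712  −1 ⇒ G_4=280711
G_4=280711  [base 6] 6^(6 + 1) + 3·6^3 + 3·6^2 + 3·6 + 1  →[6↦7]→  7^(7 + 1) + 3·7^3 + 3·7^2 + 3·7 + 1 = 5765999  −1 ⇒ G_5=5765998
G_5=5765998  [base 7] 7^(7 + 1) + 3·7^3 + 3·7^2 + 3·7  →[7↦8]→  8^(8 + 1) + 3·8^3 + 3·8^2 + 3·8 = 134219480  −1 ⇒ G_6=134219479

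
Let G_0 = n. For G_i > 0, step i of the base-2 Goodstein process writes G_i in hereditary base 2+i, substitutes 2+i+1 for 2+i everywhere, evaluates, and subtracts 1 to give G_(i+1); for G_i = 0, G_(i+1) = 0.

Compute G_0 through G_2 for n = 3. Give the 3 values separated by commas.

3, 3, 3

G_0 = 3. HB_2(3) = 2 + 1. Bump = 4. G_1 = 3.
G_1 = 3. HB_3(3) = 3. Bump = 4. G_2 = 3.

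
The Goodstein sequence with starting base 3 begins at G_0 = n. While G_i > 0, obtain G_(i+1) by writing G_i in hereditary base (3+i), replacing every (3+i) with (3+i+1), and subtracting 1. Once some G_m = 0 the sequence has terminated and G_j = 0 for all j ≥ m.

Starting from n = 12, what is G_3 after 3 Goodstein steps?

37

(0) 12|_3 = 3^2 + 3 ↦ 4^2 + 4|_4 = 20 ⇒ 19
(1) 19|_4 = 4^2 + 3 ↦ 5^2 + 3|_5 = 28 ⇒ 27
(2) 27|_5 = 5^2 + 2 ↦ 6^2 + 2|_6 = 38 ⇒ 37
(3) 37|_6 = 6^2 + 1 ↦ 7^2 + 1|_7 = 50 ⇒ 49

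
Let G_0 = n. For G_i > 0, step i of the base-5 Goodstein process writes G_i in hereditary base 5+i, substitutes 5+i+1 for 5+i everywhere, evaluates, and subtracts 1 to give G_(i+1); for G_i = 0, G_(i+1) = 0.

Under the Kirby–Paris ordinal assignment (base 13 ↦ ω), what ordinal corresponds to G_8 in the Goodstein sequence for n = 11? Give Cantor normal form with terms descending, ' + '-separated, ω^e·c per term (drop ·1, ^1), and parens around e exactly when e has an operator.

11 —HB5→ 2·5 + 1 —bump→ 2·6 + 1 = 13 —(−1)→ 12
12 —HB6→ 2·6 —bump→ 2·7 = 14 —(−1)→ 13
13 —HB7→ 7 + 6 —bump→ 8 + 6 = 14 —(−1)→ 13
13 —HB8→ 8 + 5 —bump→ 9 + 5 = 14 —(−1)→ 13
13 —HB9→ 9 + 4 —bump→ 10 + 4 = 14 —(−1)→ 13
13 —HB10→ 10 + 3 —bump→ 11 + 3 = 14 —(−1)→ 13
13 —HB11→ 11 + 2 —bump→ 12 + 2 = 14 —(−1)→ 13
13 —HB12→ 12 + 1 —bump→ 13 + 1 = 14 —(−1)→ 13

ω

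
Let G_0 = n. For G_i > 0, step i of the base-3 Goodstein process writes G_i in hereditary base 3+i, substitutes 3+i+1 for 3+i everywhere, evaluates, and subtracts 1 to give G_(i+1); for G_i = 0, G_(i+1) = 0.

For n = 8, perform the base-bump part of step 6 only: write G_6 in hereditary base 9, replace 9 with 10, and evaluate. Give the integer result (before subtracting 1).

12

(0) 8|_3 = 2·3 + 2 ↦ 2·4 + 2|_4 = 10 ⇒ 9
(1) 9|_4 = 2·4 + 1 ↦ 2·5 + 1|_5 = 11 ⇒ 10
(2) 10|_5 = 2·5 ↦ 2·6|_6 = 12 ⇒ 11
(3) 11|_6 = 6 + 5 ↦ 7 + 5|_7 = 12 ⇒ 11
(4) 11|_7 = 7 + 4 ↦ 8 + 4|_8 = 12 ⇒ 11
(5) 11|_8 = 8 + 3 ↦ 9 + 3|_9 = 12 ⇒ 11
(6) 11|_9 = 9 + 2 ↦ 10 + 2|_10 = 12 ⇒ 11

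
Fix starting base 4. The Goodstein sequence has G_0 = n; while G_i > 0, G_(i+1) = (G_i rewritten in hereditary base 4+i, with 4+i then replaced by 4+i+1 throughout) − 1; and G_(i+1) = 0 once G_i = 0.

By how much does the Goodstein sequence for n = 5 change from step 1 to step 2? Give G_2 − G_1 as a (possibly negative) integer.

(0) 5|_4 = 4 + 1 ↦ 5 + 1|_5 = 6 ⇒ 5
(1) 5|_5 = 5 ↦ 6|_6 = 6 ⇒ 5

0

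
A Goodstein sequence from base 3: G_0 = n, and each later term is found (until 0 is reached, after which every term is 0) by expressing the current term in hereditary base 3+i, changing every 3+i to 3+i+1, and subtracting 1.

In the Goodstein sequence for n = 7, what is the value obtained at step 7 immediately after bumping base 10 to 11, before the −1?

9

G_0 = 7. HB_3(7) = 2·3 + 1. Bump = 9. G_1 = 8.
G_1 = 8. HB_4(8) = 2·4. Bump = 10. G_2 = 9.
G_2 = 9. HB_5(9) = 5 + 4. Bump = 10. G_3 = 9.
G_3 = 9. HB_6(9) = 6 + 3. Bump = 10. G_4 = 9.
G_4 = 9. HB_7(9) = 7 + 2. Bump = 10. G_5 = 9.
G_5 = 9. HB_8(9) = 8 + 1. Bump = 10. G_6 = 9.
G_6 = 9. HB_9(9) = 9. Bump = 10. G_7 = 9.
G_7 = 9. HB_10(9) = 9. Bump = 9. G_8 = 8.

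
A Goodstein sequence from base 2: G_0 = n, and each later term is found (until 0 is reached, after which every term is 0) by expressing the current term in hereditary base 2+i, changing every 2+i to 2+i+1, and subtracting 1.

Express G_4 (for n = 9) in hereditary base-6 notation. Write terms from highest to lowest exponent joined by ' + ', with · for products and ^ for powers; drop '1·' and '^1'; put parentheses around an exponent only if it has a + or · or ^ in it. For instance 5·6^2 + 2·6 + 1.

3·6^6 + 3·6^3 + 3·6^2 + 3·6 + 1

base 2: 9 = 2^(2 + 1) + 1; at 3: 3^(3 + 1) + 1 = 82; next = 81
base 3: 81 = 3^(3 + 1); at 4: 4^(4 + 1) = 1024; next = 1023
base 4: 1023 = 3·4^4 + 3·4^3 + 3·4^2 + 3·4 + 3; at 5: 3·5^5 + 3·5^3 + 3·5^2 + 3·5 + 3 = 9843; next = 9842
base 5: 9842 = 3·5^5 + 3·5^3 + 3·5^2 + 3·5 + 2; at 6: 3·6^6 + 3·6^3 + 3·6^2 + 3·6 + 2 = 140744; next = 140743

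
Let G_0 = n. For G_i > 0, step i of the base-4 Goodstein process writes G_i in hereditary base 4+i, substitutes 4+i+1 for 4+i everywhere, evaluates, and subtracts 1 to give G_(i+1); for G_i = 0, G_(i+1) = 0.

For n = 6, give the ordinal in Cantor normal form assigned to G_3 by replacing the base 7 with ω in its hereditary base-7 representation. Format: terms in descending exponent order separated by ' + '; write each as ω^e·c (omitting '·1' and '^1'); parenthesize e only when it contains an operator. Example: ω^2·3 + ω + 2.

i=0: 6 = 4 + 2 (b=4); 4→5: 5 + 2 = 7; 7−1 = 6
i=1: 6 = 5 + 1 (b=5); 5→6: 6 + 1 = 7; 7−1 = 6
i=2: 6 = 6 (b=6); 6→7: 7 = 7; 7−1 = 6
i=3: 6 = 6 (b=7); 7→8: 6 = 6; 6−1 = 5

6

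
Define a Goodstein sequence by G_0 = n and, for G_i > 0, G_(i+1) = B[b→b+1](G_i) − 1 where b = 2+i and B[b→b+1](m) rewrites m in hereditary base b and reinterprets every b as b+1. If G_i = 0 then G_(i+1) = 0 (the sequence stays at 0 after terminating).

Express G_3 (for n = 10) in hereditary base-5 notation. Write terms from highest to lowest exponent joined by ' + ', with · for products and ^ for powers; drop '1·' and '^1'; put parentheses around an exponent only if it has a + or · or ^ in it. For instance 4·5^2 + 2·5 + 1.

5^(5 + 1)

step 0: 10 = 2^(2 + 1) + 2; sub 3 for 2: 3^(3 + 1) + 3; = 84; G_1 = 84−1 = 83
step 1: 83 = 3^(3 + 1) + 2; sub 4 for 3: 4^(4 + 1) + 2; = 1026; G_2 = 1026−1 = 1025
step 2: 1025 = 4^(4 + 1) + 1; sub 5 for 4: 5^(5 + 1) + 1; = 15626; G_3 = 15626−1 = 15625
step 3: 15625 = 5^(5 + 1); sub 6 for 5: 6^(6 + 1); = 279936; G_4 = 279936−1 = 279935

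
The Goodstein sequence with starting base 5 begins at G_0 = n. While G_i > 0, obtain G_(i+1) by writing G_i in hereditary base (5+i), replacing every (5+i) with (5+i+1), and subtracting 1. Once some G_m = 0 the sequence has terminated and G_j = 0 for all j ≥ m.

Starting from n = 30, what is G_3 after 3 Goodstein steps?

67

i=0: 30 = 5^2 + 5 (b=5); 5→6: 6^2 + 6 = 42; 42−1 = 41
i=1: 41 = 6^2 + 5 (b=6); 6→7: 7^2 + 5 = 54; 54−1 = 53
i=2: 53 = 7^2 + 4 (b=7); 7→8: 8^2 + 4 = 68; 68−1 = 67
i=3: 67 = 8^2 + 3 (b=8); 8→9: 9^2 + 3 = 84; 84−1 = 83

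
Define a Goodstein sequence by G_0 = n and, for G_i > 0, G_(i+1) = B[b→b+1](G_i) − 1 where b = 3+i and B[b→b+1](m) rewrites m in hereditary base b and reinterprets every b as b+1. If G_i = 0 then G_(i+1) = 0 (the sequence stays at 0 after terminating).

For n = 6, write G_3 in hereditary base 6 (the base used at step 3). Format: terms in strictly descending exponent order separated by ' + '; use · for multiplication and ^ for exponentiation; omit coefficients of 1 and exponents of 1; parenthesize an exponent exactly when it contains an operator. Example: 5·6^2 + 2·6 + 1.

6 —HB3→ 2·3 —bump→ 2·4 = 8 —(−1)→ 7
7 —HB4→ 4 + 3 —bump→ 5 + 3 = 8 —(−1)→ 7
7 —HB5→ 5 + 2 —bump→ 6 + 2 = 8 —(−1)→ 7
7 —HB6→ 6 + 1 —bump→ 7 + 1 = 8 —(−1)→ 7

6 + 1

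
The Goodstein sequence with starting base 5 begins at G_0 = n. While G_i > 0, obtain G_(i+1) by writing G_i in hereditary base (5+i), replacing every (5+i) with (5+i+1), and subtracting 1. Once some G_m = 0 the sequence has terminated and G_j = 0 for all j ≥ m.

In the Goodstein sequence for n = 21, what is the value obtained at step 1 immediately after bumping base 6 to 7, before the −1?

G_0 = 21. HB_5(21) = 4·5 + 1. Bump = 25. G_1 = 24.
G_1 = 24. HB_6(24) = 4·6. Bump = 28. G_2 = 27.

28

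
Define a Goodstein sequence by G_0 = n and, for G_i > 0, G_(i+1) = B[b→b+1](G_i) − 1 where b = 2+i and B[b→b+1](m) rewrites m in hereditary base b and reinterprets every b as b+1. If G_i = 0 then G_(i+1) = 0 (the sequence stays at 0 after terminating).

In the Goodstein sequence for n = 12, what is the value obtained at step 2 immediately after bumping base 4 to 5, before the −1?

15686

i=0: 12 = 2^(2 + 1) + 2^2 (b=2); 2→3: 3^(3 + 1) + 3^3 = 108; 108−1 = 107
i=1: 107 = 3^(3 + 1) + 2·3^2 + 2·3 + 2 (b=3); 3→4: 4^(4 + 1) + 2·4^2 + 2·4 + 2 = 1066; 1066−1 = 1065
i=2: 1065 = 4^(4 + 1) + 2·4^2 + 2·4 + 1 (b=4); 4→5: 5^(5 + 1) + 2·5^2 + 2·5 + 1 = 15686; 15686−1 = 15685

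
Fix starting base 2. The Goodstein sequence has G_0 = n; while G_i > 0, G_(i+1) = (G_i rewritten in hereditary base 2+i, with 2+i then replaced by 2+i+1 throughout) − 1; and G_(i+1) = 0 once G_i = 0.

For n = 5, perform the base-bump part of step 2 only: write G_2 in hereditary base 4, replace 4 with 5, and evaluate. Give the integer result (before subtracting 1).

step 0: 5 = 2^2 + 1; sub 3 for 2: 3^3 + 1; = 28; G_1 = 28−1 = 27
step 1: 27 = 3^3; sub 4 for 3: 4^4; = 256; G_2 = 256−1 = 255
step 2: 255 = 3·4^3 + 3·4^2 + 3·4 + 3; sub 5 for 4: 3·5^3 + 3·5^2 + 3·5 + 3; = 468; G_3 = 468−1 = 467

468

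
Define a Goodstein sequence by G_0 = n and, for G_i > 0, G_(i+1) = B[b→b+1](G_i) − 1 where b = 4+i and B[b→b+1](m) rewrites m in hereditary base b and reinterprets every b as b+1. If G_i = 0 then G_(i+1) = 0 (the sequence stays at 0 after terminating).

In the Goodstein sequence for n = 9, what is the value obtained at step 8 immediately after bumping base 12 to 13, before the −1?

11

G_0=9  [base 4] 2·4 + 1  →[4↦5]→  2·5 + 1 = 11  −1 ⇒ G_1=10
G_1=10  [base 5] 2·5  →[5↦6]→  2·6 = 12  −1 ⇒ G_2=11
G_2=11  [base 6] 6 + 5  →[6↦7]→  7 + 5 = 12  −1 ⇒ G_3=11
G_3=11  [base 7] 7 + 4  →[7↦8]→  8 + 4 = 12  −1 ⇒ G_4=11
G_4=11  [base 8] 8 + 3  →[8↦9]→  9 + 3 = 12  −1 ⇒ G_5=11
G_5=11  [base 9] 9 + 2  →[9↦10]→  10 + 2 = 12  −1 ⇒ G_6=11
G_6=11  [base 10] 10 + 1  →[10↦11]→  11 + 1 = 12  −1 ⇒ G_7=11
G_7=11  [base 11] 11  →[11↦12]→  12 = 12  −1 ⇒ G_8=11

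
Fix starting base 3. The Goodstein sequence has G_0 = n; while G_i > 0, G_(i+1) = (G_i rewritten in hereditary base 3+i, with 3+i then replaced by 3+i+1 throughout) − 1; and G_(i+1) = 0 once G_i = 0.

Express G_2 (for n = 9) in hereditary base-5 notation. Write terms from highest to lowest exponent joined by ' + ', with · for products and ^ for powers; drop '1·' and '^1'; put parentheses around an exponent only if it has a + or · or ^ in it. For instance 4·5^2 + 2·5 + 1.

3·5 + 2

(0) 9|_3 = 3^2 ↦ 4^2|_4 = 16 ⇒ 15
(1) 15|_4 = 3·4 + 3 ↦ 3·5 + 3|_5 = 18 ⇒ 17
(2) 17|_5 = 3·5 + 2 ↦ 3·6 + 2|_6 = 20 ⇒ 19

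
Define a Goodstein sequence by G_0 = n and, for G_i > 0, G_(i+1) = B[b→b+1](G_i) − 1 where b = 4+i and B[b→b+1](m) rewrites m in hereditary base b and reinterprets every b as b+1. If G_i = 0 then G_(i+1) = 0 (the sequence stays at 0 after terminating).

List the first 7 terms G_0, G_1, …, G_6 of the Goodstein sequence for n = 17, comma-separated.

17, 25, 35, 39, 43, 47, 51

[0] 17 ≡ 4^2 + 1 (base 4). Lift 5: 26. −1: 25.
[1] 25 ≡ 5^2 (base 5). Lift 6: 36. −1: 35.
[2] 35 ≡ 5·6 + 5 (base 6). Lift 7: 40. −1: 39.
[3] 39 ≡ 5·7 + 4 (base 7). Lift 8: 44. −1: 43.
[4] 43 ≡ 5·8 + 3 (base 8). Lift 9: 48. −1: 47.
[5] 47 ≡ 5·9 + 2 (base 9). Lift 10: 52. −1: 51.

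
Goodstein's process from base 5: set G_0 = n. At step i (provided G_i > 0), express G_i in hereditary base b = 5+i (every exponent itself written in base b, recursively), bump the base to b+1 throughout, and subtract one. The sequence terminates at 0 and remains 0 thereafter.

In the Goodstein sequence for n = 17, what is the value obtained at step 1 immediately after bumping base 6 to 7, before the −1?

22

[0] 17 ≡ 3·5 + 2 (base 5). Lift 6: 20. −1: 19.
[1] 19 ≡ 3·6 + 1 (base 6). Lift 7: 22. −1: 21.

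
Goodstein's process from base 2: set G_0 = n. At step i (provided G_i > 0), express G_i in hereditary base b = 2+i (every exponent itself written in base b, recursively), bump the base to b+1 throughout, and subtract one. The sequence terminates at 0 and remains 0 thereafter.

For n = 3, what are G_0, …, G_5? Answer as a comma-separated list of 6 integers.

i=0: 3 = 2 + 1 (b=2); 2→3: 3 + 1 = 4; 4−1 = 3
i=1: 3 = 3 (b=3); 3→4: 4 = 4; 4−1 = 3
i=2: 3 = 3 (b=4); 4→5: 3 = 3; 3−1 = 2
i=3: 2 = 2 (b=5); 5→6: 2 = 2; 2−1 = 1
i=4: 1 = 1 (b=6); 6→7: 1 = 1; 1−1 = 0

3, 3, 3, 2, 1, 0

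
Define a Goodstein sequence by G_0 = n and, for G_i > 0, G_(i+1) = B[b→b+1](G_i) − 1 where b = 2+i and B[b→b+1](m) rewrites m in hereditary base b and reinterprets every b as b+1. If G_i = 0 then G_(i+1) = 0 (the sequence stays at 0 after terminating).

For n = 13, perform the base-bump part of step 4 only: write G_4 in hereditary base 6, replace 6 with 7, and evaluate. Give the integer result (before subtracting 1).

G_0=13  [base 2] 2^(2 + 1) + 2^2 + 1  →[2↦3]→  3^(3 + 1) + 3^3 + 1 = 109  −1 ⇒ G_1=108
G_1=108  [base 3] 3^(3 + 1) + 3^3  →[3↦4]→  4^(4 + 1) + 4^4 = 1280  −1 ⇒ G_2=1279
G_2=1279  [base 4] 4^(4 + 1) + 3·4^3 + 3·4^2 + 3·4 + 3  →[4↦5]→  5^(5 + 1) + 3·5^3 + 3·5^2 + 3·5 + 3 = 16093  −1 ⇒ G_3=16092
G_3=16092  [base 5] 5^(5 + 1) + 3·5^3 + 3·5^2 + 3·5 + 2  →[5↦6]→  6^(6 + 1) + 3·6^3 + 3·6^2 + 3·6 + 2 = 280712  −1 ⇒ G_4=280711
G_4=280711  [base 6] 6^(6 + 1) + 3·6^3 + 3·6^2 + 3·6 + 1  →[6↦7]→  7^(7 + 1) + 3·7^3 + 3·7^2 + 3·7 + 1 = 5765999  −1 ⇒ G_5=5765998

5765999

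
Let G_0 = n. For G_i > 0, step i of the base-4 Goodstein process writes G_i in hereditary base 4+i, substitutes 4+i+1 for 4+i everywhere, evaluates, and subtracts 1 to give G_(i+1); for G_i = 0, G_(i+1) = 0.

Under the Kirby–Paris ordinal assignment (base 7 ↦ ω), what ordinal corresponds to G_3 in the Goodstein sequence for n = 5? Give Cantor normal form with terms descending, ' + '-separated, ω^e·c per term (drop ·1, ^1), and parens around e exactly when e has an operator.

4

5 —HB4→ 4 + 1 —bump→ 5 + 1 = 6 —(−1)→ 5
5 —HB5→ 5 —bump→ 6 = 6 —(−1)→ 5
5 —HB6→ 5 —bump→ 5 = 5 —(−1)→ 4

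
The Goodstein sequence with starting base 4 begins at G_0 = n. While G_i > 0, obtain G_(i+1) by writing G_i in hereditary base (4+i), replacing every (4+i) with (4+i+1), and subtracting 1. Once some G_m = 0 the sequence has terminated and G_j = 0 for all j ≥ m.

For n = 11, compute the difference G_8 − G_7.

0

base 4: 11 = 2·4 + 3; at 5: 2·5 + 3 = 13; next = 12
base 5: 12 = 2·5 + 2; at 6: 2·6 + 2 = 14; next = 13
base 6: 13 = 2·6 + 1; at 7: 2·7 + 1 = 15; next = 14
base 7: 14 = 2·7; at 8: 2·8 = 16; next = 15
base 8: 15 = 8 + 7; at 9: 9 + 7 = 16; next = 15
base 9: 15 = 9 + 6; at 10: 10 + 6 = 16; next = 15
base 10: 15 = 10 + 5; at 11: 11 + 5 = 16; next = 15
base 11: 15 = 11 + 4; at 12: 12 + 4 = 16; next = 15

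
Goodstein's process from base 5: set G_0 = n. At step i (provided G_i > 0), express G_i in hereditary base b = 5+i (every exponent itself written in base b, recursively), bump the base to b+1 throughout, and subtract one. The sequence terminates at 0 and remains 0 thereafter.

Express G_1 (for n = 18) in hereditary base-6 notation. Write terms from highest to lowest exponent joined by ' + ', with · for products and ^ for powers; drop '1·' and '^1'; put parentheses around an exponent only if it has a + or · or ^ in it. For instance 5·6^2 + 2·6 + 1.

[0] 18 ≡ 3·5 + 3 (base 5). Lift 6: 21. −1: 20.
[1] 20 ≡ 3·6 + 2 (base 6). Lift 7: 23. −1: 22.

3·6 + 2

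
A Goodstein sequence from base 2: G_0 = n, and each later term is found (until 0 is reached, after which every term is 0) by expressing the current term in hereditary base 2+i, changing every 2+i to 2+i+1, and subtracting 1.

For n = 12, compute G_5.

G_0 = 12. HB_2(12) = 2^(2 + 1) + 2^2. Bump = 108. G_1 = 107.
G_1 = 107. HB_3(107) = 3^(3 + 1) + 2·3^2 + 2·3 + 2. Bump = 1066. G_2 = 1065.
G_2 = 1065. HB_4(1065) = 4^(4 + 1) + 2·4^2 + 2·4 + 1. Bump = 15686. G_3 = 15685.
G_3 = 15685. HB_5(15685) = 5^(5 + 1) + 2·5^2 + 2·5. Bump = 280020. G_4 = 280019.
G_4 = 280019. HB_6(280019) = 6^(6 + 1) + 2·6^2 + 6 + 5. Bump = 5764911. G_5 = 5764910.
G_5 = 5764910. HB_7(5764910) = 7^(7 + 1) + 2·7^2 + 7 + 4. Bump = 134217868. G_6 = 134217867.

5764910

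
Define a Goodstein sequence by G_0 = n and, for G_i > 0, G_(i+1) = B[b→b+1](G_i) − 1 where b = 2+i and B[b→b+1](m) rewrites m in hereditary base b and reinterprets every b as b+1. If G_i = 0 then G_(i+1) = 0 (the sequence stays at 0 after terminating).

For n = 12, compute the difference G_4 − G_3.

G_0 = 12. HB_2(12) = 2^(2 + 1) + 2^2. Bump = 108. G_1 = 107.
G_1 = 107. HB_3(107) = 3^(3 + 1) + 2·3^2 + 2·3 + 2. Bump = 1066. G_2 = 1065.
G_2 = 1065. HB_4(1065) = 4^(4 + 1) + 2·4^2 + 2·4 + 1. Bump = 15686. G_3 = 15685.
G_3 = 15685. HB_5(15685) = 5^(5 + 1) + 2·5^2 + 2·5. Bump = 280020. G_4 = 280019.

264334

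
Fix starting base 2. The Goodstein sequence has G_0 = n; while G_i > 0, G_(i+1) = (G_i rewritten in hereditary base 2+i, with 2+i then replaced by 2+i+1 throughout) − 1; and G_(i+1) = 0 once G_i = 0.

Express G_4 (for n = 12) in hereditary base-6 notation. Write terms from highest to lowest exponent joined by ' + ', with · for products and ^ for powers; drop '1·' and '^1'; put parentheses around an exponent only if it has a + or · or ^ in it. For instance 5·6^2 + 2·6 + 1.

6^(6 + 1) + 2·6^2 + 6 + 5

G_0 = 12. HB_2(12) = 2^(2 + 1) + 2^2. Bump = 108. G_1 = 107.
G_1 = 107. HB_3(107) = 3^(3 + 1) + 2·3^2 + 2·3 + 2. Bump = 1066. G_2 = 1065.
G_2 = 1065. HB_4(1065) = 4^(4 + 1) + 2·4^2 + 2·4 + 1. Bump = 15686. G_3 = 15685.
G_3 = 15685. HB_5(15685) = 5^(5 + 1) + 2·5^2 + 2·5. Bump = 280020. G_4 = 280019.
G_4 = 280019. HB_6(280019) = 6^(6 + 1) + 2·6^2 + 6 + 5. Bump = 5764911. G_5 = 5764910.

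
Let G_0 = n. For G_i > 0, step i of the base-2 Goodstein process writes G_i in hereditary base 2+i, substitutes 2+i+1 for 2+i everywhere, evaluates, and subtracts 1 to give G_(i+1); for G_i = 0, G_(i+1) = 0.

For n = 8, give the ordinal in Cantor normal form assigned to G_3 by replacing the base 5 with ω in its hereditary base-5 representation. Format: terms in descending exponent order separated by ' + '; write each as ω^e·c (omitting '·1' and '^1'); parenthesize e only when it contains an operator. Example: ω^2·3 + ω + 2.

base 2: 8 = 2^(2 + 1); at 3: 3^(3 + 1) = 81; next = 80
base 3: 80 = 2·3^3 + 2·3^2 + 2·3 + 2; at 4: 2·4^4 + 2·4^2 + 2·4 + 2 = 554; next = 553
base 4: 553 = 2·4^4 + 2·4^2 + 2·4 + 1; at 5: 2·5^5 + 2·5^2 + 2·5 + 1 = 6311; next = 6310
base 5: 6310 = 2·5^5 + 2·5^2 + 2·5; at 6: 2·6^6 + 2·6^2 + 2·6 = 93396; next = 93395

ω^ω·2 + ω^2·2 + ω·2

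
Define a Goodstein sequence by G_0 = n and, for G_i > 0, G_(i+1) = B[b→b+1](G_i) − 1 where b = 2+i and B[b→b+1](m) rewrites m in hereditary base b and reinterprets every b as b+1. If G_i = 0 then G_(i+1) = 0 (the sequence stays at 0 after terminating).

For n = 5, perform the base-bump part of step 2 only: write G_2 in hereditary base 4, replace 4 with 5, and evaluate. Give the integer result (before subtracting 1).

468

[0] 5 ≡ 2^2 + 1 (base 2). Lift 3: 28. −1: 27.
[1] 27 ≡ 3^3 (base 3). Lift 4: 256. −1: 255.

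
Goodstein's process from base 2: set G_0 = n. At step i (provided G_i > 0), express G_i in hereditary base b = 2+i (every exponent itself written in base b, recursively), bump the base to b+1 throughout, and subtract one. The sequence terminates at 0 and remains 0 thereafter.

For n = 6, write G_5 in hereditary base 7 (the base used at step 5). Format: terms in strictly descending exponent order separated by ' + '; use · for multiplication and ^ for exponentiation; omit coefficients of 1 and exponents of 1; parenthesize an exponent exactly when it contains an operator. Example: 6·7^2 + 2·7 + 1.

5·7^5 + 5·7^4 + 5·7^3 + 5·7^2 + 5·7 + 4

i=0: 6 = 2^2 + 2 (b=2); 2→3: 3^3 + 3 = 30; 30−1 = 29
i=1: 29 = 3^3 + 2 (b=3); 3→4: 4^4 + 2 = 258; 258−1 = 257
i=2: 257 = 4^4 + 1 (b=4); 4→5: 5^5 + 1 = 3126; 3126−1 = 3125
i=3: 3125 = 5^5 (b=5); 5→6: 6^6 = 46656; 46656−1 = 46655
i=4: 46655 = 5·6^5 + 5·6^4 + 5·6^3 + 5·6^2 + 5·6 + 5 (b=6); 6→7: 5·7^5 + 5·7^4 + 5·7^3 + 5·7^2 + 5·7 + 5 = 98040; 98040−1 = 98039
i=5: 98039 = 5·7^5 + 5·7^4 + 5·7^3 + 5·7^2 + 5·7 + 4 (b=7); 7→8: 5·8^5 + 5·8^4 + 5·8^3 + 5·8^2 + 5·8 + 4 = 187244; 187244−1 = 187243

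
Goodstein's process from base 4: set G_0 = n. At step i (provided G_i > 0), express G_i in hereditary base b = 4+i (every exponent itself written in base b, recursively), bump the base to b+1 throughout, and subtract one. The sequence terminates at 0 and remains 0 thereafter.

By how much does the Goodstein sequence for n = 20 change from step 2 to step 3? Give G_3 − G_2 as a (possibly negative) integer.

12

G_0 = 20. HB_4(20) = 4^2 + 4. Bump = 30. G_1 = 29.
G_1 = 29. HB_5(29) = 5^2 + 4. Bump = 40. G_2 = 39.
G_2 = 39. HB_6(39) = 6^2 + 3. Bump = 52. G_3 = 51.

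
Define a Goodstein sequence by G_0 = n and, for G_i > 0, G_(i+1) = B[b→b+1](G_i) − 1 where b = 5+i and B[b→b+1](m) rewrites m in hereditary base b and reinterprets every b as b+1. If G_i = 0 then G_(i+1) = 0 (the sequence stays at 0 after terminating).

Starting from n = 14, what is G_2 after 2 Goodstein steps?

G_0=14  [base 5] 2·5 + 4  →[5↦6]→  2·6 + 4 = 16  −1 ⇒ G_1=15
G_1=15  [base 6] 2·6 + 3  →[6↦7]→  2·7 + 3 = 17  −1 ⇒ G_2=16
G_2=16  [base 7] 2·7 + 2  →[7↦8]→  2·8 + 2 = 18  −1 ⇒ G_3=17

16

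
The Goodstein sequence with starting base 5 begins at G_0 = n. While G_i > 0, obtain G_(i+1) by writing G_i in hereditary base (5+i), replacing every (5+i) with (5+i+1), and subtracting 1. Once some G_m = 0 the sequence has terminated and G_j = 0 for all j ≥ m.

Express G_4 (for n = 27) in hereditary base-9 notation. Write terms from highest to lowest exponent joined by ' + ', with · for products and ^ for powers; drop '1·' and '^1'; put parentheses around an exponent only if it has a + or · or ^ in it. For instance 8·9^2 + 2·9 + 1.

G_0=27  [base 5] 5^2 + 2  →[5↦6]→  6^2 + 2 = 38  −1 ⇒ G_1=37
G_1=37  [base 6] 6^2 + 1  →[6↦7]→  7^2 + 1 = 50  −1 ⇒ G_2=49
G_2=49  [base 7] 7^2  →[7↦8]→  8^2 = 64  −1 ⇒ G_3=63
G_3=63  [base 8] 7·8 + 7  →[8↦9]→  7·9 + 7 = 70  −1 ⇒ G_4=69
G_4=69  [base 9] 7·9 + 6  →[9↦10]→  7·10 + 6 = 76  −1 ⇒ G_5=75

7·9 + 6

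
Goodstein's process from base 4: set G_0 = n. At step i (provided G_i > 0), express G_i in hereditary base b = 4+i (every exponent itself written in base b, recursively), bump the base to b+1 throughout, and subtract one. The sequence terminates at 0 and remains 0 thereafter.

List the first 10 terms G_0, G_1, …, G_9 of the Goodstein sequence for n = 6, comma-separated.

(0) 6|_4 = 4 + 2 ↦ 5 + 2|_5 = 7 ⇒ 6
(1) 6|_5 = 5 + 1 ↦ 6 + 1|_6 = 7 ⇒ 6
(2) 6|_6 = 6 ↦ 7|_7 = 7 ⇒ 6
(3) 6|_7 = 6 ↦ 6|_8 = 6 ⇒ 5
(4) 5|_8 = 5 ↦ 5|_9 = 5 ⇒ 4
(5) 4|_9 = 4 ↦ 4|_10 = 4 ⇒ 3
(6) 3|_10 = 3 ↦ 3|_11 = 3 ⇒ 2
(7) 2|_11 = 2 ↦ 2|_12 = 2 ⇒ 1
(8) 1|_12 = 1 ↦ 1|_13 = 1 ⇒ 0

6, 6, 6, 6, 5, 4, 3, 2, 1, 0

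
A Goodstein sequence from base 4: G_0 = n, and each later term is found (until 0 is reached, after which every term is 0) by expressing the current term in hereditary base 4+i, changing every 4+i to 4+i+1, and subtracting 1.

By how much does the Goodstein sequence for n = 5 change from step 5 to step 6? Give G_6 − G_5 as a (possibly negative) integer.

-1

(0) 5|_4 = 4 + 1 ↦ 5 + 1|_5 = 6 ⇒ 5
(1) 5|_5 = 5 ↦ 6|_6 = 6 ⇒ 5
(2) 5|_6 = 5 ↦ 5|_7 = 5 ⇒ 4
(3) 4|_7 = 4 ↦ 4|_8 = 4 ⇒ 3
(4) 3|_8 = 3 ↦ 3|_9 = 3 ⇒ 2
(5) 2|_9 = 2 ↦ 2|_10 = 2 ⇒ 1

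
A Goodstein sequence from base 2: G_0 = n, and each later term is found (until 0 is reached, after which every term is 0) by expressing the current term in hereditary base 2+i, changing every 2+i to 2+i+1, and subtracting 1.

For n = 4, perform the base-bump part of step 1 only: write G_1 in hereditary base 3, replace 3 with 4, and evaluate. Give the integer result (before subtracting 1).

42

(0) 4|_2 = 2^2 ↦ 3^3|_3 = 27 ⇒ 26
(1) 26|_3 = 2·3^2 + 2·3 + 2 ↦ 2·4^2 + 2·4 + 2|_4 = 42 ⇒ 41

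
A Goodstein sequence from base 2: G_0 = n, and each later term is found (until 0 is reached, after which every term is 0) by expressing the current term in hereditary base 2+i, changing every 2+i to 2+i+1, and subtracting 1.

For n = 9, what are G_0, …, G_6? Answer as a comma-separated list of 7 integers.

G_0 = 9. HB_2(9) = 2^(2 + 1) + 1. Bump = 82. G_1 = 81.
G_1 = 81. HB_3(81) = 3^(3 + 1). Bump = 1024. G_2 = 1023.
G_2 = 1023. HB_4(1023) = 3·4^4 + 3·4^3 + 3·4^2 + 3·4 + 3. Bump = 9843. G_3 = 9842.
G_3 = 9842. HB_5(9842) = 3·5^5 + 3·5^3 + 3·5^2 + 3·5 + 2. Bump = 140744. G_4 = 140743.
G_4 = 140743. HB_6(140743) = 3·6^6 + 3·6^3 + 3·6^2 + 3·6 + 1. Bump = 2471827. G_5 = 2471826.
G_5 = 2471826. HB_7(2471826) = 3·7^7 + 3·7^3 + 3·7^2 + 3·7. Bump = 50333400. G_6 = 50333399.

9, 81, 1023, 9842, 140743, 2471826, 50333399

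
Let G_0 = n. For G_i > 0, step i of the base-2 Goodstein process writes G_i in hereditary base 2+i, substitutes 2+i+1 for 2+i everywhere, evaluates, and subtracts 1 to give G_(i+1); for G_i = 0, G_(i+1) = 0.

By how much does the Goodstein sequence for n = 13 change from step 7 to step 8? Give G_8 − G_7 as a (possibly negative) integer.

(0) 13|_2 = 2^(2 + 1) + 2^2 + 1 ↦ 3^(3 + 1) + 3^3 + 1|_3 = 109 ⇒ 108
(1) 108|_3 = 3^(3 + 1) + 3^3 ↦ 4^(4 + 1) + 4^4|_4 = 1280 ⇒ 1279
(2) 1279|_4 = 4^(4 + 1) + 3·4^3 + 3·4^2 + 3·4 + 3 ↦ 5^(5 + 1) + 3·5^3 + 3·5^2 + 3·5 + 3|_5 = 16093 ⇒ 16092
(3) 16092|_5 = 5^(5 + 1) + 3·5^3 + 3·5^2 + 3·5 + 2 ↦ 6^(6 + 1) + 3·6^3 + 3·6^2 + 3·6 + 2|_6 = 280712 ⇒ 280711
(4) 280711|_6 = 6^(6 + 1) + 3·6^3 + 3·6^2 + 3·6 + 1 ↦ 7^(7 + 1) + 3·7^3 + 3·7^2 + 3·7 + 1|_7 = 5765999 ⇒ 5765998
(5) 5765998|_7 = 7^(7 + 1) + 3·7^3 + 3·7^2 + 3·7 ↦ 8^(8 + 1) + 3·8^3 + 3·8^2 + 3·8|_8 = 134219480 ⇒ 134219479
(6) 134219479|_8 = 8^(8 + 1) + 3·8^3 + 3·8^2 + 2·8 + 7 ↦ 9^(9 + 1) + 3·9^3 + 3·9^2 + 2·9 + 7|_9 = 3486786856 ⇒ 3486786855
(7) 3486786855|_9 = 9^(9 + 1) + 3·9^3 + 3·9^2 + 2·9 + 6 ↦ 10^(10 + 1) + 3·10^3 + 3·10^2 + 2·10 + 6|_10 = 100000003326 ⇒ 100000003325

96513216470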